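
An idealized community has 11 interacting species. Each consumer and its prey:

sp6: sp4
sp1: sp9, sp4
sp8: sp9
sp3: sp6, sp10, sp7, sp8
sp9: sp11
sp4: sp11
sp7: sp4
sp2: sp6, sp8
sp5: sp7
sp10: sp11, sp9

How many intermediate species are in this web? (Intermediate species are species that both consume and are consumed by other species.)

6

Intermediate species (has both prey and predators): sp9, sp4, sp6, sp10, sp7, sp8.
Count: 6.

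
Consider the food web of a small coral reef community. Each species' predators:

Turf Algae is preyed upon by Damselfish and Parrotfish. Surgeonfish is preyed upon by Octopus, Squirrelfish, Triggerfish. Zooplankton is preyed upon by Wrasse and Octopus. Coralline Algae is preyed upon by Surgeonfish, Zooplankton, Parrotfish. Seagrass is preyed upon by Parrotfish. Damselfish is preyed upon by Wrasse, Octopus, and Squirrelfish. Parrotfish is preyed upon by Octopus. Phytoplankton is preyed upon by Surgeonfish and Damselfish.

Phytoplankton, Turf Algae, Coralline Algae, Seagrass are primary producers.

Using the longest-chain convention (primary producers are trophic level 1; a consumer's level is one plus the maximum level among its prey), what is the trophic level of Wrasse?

Phytoplankton is a producer → level 1.
Damselfish eats Phytoplankton (level 1); other prey at levels: Turf Algae 1 → level 2.
Wrasse eats Damselfish (level 2); other prey at levels: Zooplankton 2 → level 3.

Trophic level 3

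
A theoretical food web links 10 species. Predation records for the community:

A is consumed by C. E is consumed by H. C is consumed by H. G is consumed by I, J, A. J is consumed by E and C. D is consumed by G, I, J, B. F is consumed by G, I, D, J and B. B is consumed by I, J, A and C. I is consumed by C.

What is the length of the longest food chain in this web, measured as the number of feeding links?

5 links

One longest chain: F → D → G → J → E → H.
It has 6 species and 5 links.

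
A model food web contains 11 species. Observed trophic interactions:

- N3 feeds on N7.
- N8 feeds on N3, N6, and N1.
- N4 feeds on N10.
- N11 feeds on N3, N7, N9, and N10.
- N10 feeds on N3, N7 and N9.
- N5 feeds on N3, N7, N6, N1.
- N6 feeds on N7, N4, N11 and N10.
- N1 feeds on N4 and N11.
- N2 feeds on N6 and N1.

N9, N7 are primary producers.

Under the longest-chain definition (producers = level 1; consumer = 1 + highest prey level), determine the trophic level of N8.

N7 is a producer → level 1.
N3 eats N7 → level 2.
N10 eats N3 (level 2); other prey at levels: N9 1, N7 1 → level 3.
N11 eats N10 (level 3); other prey at levels: N9 1, N7 1, N3 2 → level 4.
N1 eats N11 (level 4); other prey at levels: N4 4 → level 5.
N8 eats N1 (level 5); other prey at levels: N3 2, N6 5 → level 6.

Trophic level 6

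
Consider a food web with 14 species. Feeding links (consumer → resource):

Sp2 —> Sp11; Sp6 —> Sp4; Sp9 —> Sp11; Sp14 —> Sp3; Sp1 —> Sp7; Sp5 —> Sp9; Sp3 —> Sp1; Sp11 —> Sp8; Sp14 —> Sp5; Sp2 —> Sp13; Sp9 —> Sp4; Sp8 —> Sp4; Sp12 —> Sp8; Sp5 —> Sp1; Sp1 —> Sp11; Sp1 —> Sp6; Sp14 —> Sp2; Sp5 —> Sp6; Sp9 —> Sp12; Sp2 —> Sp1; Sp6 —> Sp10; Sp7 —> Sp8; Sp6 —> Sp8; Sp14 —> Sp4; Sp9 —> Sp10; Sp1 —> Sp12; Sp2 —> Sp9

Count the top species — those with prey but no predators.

Top species (has prey, but nothing eats it): Sp14.
Count: 1.

1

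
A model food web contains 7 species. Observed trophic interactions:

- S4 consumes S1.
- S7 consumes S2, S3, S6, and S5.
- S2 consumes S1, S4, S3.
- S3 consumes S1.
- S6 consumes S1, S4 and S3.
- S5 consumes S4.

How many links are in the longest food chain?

One longest chain: S1 → S3 → S6 → S7.
It has 4 species and 3 links.

3 links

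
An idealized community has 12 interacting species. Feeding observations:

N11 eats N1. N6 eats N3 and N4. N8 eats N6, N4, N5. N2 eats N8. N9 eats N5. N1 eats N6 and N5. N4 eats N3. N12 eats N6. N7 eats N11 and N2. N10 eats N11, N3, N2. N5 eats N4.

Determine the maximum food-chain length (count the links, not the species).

5 links

One longest chain: N3 → N4 → N6 → N1 → N11 → N10.
It has 6 species and 5 links.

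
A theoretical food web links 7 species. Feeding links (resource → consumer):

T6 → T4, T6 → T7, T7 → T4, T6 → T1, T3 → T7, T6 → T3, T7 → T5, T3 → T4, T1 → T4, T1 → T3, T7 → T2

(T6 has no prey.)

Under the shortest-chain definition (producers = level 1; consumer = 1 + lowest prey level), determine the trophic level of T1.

Trophic level 2

T6 is a producer → level 1.
T1 eats T6 → level 2.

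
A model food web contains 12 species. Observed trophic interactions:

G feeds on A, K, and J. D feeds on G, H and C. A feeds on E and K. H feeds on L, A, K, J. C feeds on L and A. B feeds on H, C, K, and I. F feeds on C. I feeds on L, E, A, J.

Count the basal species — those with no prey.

Basal species (no prey listed): J, E, L, K.
Count: 4.

4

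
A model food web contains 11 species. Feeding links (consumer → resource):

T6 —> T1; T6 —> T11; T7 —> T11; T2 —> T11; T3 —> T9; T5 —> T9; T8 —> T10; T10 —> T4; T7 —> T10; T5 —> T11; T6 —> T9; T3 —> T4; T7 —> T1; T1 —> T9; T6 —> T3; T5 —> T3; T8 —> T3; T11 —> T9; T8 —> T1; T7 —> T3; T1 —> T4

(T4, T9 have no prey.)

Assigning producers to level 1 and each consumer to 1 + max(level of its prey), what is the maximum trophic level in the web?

Producers (level 1): T4, T9.
T4 → T10 → T8 gives T8 level 3.
No species has a prey at level 3, so no species reaches level 4.

3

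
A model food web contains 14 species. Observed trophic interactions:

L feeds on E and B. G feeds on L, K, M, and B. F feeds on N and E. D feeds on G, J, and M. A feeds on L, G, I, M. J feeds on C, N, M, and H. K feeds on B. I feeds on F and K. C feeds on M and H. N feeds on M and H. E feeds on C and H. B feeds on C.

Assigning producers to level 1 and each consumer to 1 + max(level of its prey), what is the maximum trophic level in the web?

6

Producers (level 1): H, M.
H → C → E → L → G → D gives D level 6.
No species has a prey at level 6, so no species reaches level 7.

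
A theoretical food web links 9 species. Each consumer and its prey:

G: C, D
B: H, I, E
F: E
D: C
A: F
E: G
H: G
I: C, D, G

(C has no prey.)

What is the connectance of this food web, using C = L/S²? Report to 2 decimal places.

C = 0.16

The web has S = 9 species and L = 13 feeding links.
C = L / S² = 13 / 81 = 0.1605 ≈ 0.16.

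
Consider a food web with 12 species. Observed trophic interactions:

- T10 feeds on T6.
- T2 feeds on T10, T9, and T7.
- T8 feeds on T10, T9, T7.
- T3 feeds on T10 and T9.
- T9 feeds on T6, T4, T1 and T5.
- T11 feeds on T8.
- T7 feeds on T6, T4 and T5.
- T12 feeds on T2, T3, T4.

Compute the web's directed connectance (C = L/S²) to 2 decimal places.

The web has S = 12 species and L = 20 feeding links.
C = L / S² = 20 / 144 = 0.1389 ≈ 0.14.

C = 0.14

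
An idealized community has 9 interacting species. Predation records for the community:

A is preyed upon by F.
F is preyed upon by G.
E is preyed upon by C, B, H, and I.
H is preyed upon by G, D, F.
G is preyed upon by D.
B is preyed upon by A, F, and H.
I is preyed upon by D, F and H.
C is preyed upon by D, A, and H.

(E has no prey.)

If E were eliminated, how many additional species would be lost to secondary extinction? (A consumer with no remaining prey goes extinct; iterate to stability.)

Remove E.
Round 1: I (all prey gone), B (all prey gone), C (all prey gone) → extinct.
Round 2: A (all prey gone), H (all prey gone) → extinct.
Round 3: F (all prey gone) → extinct.
Round 4: G (all prey gone) → extinct.
Round 5: D (all prey gone) → extinct.
No further losses. Total secondary extinctions: 8.

8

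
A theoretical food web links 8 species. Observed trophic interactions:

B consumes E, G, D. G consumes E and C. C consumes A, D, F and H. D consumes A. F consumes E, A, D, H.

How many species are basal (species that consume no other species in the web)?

3

Basal species (no prey listed): E, A, H.
Count: 3.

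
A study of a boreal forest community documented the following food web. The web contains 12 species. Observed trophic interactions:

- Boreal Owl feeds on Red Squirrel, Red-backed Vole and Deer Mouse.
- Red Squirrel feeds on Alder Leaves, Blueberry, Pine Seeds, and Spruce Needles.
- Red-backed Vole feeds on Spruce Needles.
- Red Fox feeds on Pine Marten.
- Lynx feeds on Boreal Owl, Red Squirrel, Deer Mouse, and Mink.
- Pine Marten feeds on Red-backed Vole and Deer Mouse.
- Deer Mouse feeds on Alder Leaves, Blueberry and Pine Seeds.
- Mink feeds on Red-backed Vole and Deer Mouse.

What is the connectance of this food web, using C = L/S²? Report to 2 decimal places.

The web has S = 12 species and L = 20 feeding links.
C = L / S² = 20 / 144 = 0.1389 ≈ 0.14.

C = 0.14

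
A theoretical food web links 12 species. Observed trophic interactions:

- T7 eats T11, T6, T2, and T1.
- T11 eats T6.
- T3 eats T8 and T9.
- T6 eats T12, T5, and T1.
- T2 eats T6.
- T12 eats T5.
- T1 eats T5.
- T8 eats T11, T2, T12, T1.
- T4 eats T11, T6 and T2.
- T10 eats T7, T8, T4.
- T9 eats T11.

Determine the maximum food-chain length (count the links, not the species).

One longest chain: T5 → T1 → T6 → T2 → T8 → T3.
It has 6 species and 5 links.

5 links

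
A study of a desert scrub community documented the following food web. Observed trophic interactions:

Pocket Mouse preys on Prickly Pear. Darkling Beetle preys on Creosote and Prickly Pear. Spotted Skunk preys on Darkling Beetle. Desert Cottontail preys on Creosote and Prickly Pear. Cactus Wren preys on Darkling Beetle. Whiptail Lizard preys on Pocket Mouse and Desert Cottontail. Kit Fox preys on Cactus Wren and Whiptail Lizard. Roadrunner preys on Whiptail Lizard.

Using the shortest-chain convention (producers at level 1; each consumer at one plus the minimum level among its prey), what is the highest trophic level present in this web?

Producers (level 1): Creosote, Prickly Pear.
Following each consumer down to its lowest-level prey: Prickly Pear → Pocket Mouse → Whiptail Lizard → Kit Fox (levels 1 through 4).
All prey of Kit Fox (Whiptail Lizard 3, Cactus Wren 3) are at level 3 or above, so Kit Fox is at level 1 + 3 = 4.
Every consumer has at least one prey at level 3 or below, so none exceeds level 4.

4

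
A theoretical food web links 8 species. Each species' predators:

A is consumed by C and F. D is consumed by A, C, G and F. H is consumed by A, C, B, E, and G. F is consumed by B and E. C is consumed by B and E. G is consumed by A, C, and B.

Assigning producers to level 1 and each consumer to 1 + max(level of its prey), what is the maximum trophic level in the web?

Producers (level 1): H, D.
H → G → A → C → E gives E level 5.
No species has a prey at level 5, so no species reaches level 6.

5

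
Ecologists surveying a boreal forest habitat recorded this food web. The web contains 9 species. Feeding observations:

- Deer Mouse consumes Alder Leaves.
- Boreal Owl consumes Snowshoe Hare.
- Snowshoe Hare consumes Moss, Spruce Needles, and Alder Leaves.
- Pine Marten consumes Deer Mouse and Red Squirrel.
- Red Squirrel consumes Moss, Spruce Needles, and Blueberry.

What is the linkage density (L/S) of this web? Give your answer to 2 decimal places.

There are L = 10 links among S = 9 species.
L/S = 10/9 = 1.1111 ≈ 1.11.

L/S = 1.11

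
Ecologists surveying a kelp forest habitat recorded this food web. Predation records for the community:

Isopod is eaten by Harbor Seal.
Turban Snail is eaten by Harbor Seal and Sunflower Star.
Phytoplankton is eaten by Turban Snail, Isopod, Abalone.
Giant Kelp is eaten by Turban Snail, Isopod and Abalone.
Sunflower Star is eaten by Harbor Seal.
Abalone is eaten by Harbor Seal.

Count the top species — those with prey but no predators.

Top species (has prey, but nothing eats it): Harbor Seal.
Count: 1.

1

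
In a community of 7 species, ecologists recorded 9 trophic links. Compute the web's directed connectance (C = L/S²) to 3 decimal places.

The web has S = 7 species and L = 9 feeding links.
C = L / S² = 9 / 49 = 0.1837 ≈ 0.184.

C = 0.184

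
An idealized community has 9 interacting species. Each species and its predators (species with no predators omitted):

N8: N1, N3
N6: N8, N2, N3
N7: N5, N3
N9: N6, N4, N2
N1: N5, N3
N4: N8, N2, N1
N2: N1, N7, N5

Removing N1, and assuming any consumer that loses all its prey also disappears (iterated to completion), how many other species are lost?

0

Remove N1.
Every predator of it retains at least one other prey: N5 still has N2, N7; N3 still has N6, N8, N7.
No consumer loses all prey, so no secondary extinctions occur.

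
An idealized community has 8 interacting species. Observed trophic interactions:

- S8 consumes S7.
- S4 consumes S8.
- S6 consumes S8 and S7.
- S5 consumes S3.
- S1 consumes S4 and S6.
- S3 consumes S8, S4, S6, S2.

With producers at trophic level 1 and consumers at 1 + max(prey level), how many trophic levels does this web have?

5

Producers (level 1): S7, S2.
S7 → S8 → S6 → S3 → S5 gives S5 level 5.
No species has a prey at level 5, so no species reaches level 6.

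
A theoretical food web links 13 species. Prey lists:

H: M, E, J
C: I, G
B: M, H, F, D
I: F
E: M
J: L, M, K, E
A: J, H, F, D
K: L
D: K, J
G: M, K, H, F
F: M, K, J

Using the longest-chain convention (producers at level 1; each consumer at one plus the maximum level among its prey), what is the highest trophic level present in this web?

Producers (level 1): L, M.
L → K → J → F → I → C gives C level 6.
No species has a prey at level 6, so no species reaches level 7.

6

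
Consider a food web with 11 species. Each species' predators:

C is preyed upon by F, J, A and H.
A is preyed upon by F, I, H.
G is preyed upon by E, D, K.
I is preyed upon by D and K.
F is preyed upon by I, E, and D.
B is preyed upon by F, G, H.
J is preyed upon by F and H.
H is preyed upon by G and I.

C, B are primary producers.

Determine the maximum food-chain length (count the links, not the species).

4 links

One longest chain: C → A → H → G → E.
It has 5 species and 4 links.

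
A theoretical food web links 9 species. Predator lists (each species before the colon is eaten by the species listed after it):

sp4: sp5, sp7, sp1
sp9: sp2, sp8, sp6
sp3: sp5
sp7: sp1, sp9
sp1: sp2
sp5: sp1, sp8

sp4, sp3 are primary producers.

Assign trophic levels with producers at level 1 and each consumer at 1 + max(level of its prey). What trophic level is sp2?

Trophic level 4

sp4 is a producer → level 1.
sp5 eats sp4 (level 1); other prey at levels: sp3 1 → level 2.
sp1 eats sp5 (level 2); other prey at levels: sp4 1, sp7 2 → level 3.
sp2 eats sp1 (level 3); other prey at levels: sp9 3 → level 4.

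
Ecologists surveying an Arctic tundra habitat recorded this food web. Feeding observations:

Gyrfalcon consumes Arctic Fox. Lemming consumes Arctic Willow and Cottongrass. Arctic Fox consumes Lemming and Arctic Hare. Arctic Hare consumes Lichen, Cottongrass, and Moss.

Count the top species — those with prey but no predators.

Top species (has prey, but nothing eats it): Gyrfalcon.
Count: 1.

1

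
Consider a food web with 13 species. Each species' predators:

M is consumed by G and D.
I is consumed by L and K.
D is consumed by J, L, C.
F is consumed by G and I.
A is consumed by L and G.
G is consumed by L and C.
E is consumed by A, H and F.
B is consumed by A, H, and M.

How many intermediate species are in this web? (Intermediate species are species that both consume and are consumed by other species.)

6

Intermediate species (has both prey and predators): F, M, A, G, I, D.
Count: 6.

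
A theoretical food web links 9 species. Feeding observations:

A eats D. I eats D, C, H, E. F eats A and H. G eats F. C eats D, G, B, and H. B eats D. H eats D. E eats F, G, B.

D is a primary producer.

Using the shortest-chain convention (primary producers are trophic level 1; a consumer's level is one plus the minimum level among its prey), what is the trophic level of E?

Trophic level 3

D is a producer → level 1.
B eats D → level 2.
E eats B → level 3.
No prey of E is below level 2, so 3 is the minimum.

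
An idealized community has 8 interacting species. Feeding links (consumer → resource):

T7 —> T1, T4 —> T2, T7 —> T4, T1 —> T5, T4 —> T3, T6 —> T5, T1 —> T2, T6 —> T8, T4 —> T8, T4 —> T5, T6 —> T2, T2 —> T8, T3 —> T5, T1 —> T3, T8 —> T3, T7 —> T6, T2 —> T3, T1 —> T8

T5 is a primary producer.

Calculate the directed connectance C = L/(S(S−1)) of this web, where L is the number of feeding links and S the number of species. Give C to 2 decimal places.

The web has S = 8 species and L = 18 feeding links.
C = L / (S(S−1)) = 18 / 56 = 0.3214 ≈ 0.32.

C = 0.32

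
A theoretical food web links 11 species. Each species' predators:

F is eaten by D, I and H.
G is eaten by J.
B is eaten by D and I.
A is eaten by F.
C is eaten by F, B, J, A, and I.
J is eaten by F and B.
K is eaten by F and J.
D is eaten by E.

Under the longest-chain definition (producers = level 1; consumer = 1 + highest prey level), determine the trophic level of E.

G is a producer → level 1.
J eats G (level 1); other prey at levels: C 1, K 1 → level 2.
B eats J (level 2); other prey at levels: C 1 → level 3.
D eats B (level 3); other prey at levels: F 3 → level 4.
E eats D → level 5.

Trophic level 5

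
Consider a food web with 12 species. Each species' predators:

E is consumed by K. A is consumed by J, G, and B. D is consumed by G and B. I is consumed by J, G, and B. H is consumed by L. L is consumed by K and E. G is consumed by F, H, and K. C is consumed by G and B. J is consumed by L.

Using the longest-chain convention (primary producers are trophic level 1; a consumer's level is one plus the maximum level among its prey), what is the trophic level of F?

Trophic level 3

I is a producer → level 1.
G eats I (level 1); other prey at levels: D 1, A 1, C 1 → level 2.
F eats G → level 3.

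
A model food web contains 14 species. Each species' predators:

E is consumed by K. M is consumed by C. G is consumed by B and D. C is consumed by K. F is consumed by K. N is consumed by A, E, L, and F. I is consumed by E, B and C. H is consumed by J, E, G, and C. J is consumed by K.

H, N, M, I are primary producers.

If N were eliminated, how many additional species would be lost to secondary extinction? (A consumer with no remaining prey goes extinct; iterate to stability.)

Remove N.
Round 1: A (all prey gone), F (all prey gone), L (all prey gone) → extinct.
No further losses. Total secondary extinctions: 3.

3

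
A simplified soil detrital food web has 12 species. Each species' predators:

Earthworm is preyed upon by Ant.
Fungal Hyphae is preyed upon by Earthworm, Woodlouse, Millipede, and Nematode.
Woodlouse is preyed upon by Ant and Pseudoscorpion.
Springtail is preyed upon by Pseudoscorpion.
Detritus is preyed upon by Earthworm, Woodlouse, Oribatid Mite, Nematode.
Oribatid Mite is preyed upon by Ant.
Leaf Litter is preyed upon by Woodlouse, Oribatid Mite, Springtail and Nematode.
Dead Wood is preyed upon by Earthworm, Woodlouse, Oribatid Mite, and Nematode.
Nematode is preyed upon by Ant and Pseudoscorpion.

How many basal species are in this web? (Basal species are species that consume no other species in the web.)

4

Basal species (no prey listed): Leaf Litter, Detritus, Dead Wood, Fungal Hyphae.
Count: 4.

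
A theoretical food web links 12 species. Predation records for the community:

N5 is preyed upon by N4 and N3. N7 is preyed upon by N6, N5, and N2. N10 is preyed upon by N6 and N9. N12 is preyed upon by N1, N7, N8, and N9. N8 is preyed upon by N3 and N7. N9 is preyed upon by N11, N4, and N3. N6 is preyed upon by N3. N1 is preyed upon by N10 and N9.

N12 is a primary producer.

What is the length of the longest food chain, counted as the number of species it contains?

5 species

One longest chain: N12 → N8 → N7 → N5 → N3.
It has 5 species and 4 links.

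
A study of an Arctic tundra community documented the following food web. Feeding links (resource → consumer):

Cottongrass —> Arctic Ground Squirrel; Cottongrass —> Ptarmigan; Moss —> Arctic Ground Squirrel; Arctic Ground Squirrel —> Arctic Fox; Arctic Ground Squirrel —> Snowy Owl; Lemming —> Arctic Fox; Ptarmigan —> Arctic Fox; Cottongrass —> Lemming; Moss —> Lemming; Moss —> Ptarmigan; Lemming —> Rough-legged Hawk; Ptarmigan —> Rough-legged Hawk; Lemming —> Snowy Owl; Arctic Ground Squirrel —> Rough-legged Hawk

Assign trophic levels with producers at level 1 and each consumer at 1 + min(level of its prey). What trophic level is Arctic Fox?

Moss is a producer → level 1.
Lemming eats Moss → level 2.
Arctic Fox eats Lemming → level 3.
No prey of Arctic Fox is below level 2, so 3 is the minimum.

Trophic level 3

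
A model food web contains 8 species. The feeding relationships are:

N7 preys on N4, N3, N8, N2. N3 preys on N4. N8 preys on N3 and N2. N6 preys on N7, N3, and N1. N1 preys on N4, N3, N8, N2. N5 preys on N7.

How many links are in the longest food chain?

One longest chain: N4 → N3 → N8 → N7 → N5.
It has 5 species and 4 links.

4 links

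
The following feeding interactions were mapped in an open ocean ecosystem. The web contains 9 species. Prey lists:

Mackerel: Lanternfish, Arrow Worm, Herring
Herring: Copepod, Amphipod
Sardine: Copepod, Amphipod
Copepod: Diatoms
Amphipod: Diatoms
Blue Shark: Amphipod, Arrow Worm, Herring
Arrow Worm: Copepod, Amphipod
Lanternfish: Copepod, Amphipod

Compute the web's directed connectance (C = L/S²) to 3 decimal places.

The web has S = 9 species and L = 16 feeding links.
C = L / S² = 16 / 81 = 0.1975 ≈ 0.198.

C = 0.198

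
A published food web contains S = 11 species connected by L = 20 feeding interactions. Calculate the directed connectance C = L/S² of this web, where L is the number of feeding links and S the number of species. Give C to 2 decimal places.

The web has S = 11 species and L = 20 feeding links.
C = L / S² = 20 / 121 = 0.1653 ≈ 0.17.

C = 0.17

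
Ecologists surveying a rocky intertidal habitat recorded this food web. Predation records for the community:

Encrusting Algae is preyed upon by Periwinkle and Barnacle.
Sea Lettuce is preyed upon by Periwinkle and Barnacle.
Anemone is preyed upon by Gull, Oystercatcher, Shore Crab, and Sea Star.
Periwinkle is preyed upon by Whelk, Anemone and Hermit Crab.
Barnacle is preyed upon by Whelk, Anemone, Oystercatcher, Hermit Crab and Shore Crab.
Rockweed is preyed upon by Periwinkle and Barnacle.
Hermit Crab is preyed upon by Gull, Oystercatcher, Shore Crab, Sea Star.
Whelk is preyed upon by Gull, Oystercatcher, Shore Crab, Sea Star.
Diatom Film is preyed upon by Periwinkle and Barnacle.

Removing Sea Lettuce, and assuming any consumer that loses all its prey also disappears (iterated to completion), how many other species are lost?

Remove Sea Lettuce.
Every predator of it retains at least one other prey: Periwinkle still has Encrusting Algae, Diatom Film, Rockweed; Barnacle still has Encrusting Algae, Diatom Film, Rockweed.
No consumer loses all prey, so no secondary extinctions occur.

0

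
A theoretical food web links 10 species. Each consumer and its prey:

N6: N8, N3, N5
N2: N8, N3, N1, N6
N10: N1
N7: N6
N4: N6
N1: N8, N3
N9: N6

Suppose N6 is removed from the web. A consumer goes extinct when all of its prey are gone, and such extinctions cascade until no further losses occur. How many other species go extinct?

3

Remove N6.
Round 1: N4 (all prey gone), N9 (all prey gone), N7 (all prey gone) → extinct.
No further losses. Total secondary extinctions: 3.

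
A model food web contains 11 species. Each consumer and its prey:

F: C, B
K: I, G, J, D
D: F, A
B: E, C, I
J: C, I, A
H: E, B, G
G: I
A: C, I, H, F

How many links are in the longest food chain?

One longest chain: E → B → H → A → J → K.
It has 6 species and 5 links.

5 links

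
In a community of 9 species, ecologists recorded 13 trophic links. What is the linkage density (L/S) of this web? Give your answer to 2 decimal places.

There are L = 13 links among S = 9 species.
L/S = 13/9 = 1.4444 ≈ 1.44.

L/S = 1.44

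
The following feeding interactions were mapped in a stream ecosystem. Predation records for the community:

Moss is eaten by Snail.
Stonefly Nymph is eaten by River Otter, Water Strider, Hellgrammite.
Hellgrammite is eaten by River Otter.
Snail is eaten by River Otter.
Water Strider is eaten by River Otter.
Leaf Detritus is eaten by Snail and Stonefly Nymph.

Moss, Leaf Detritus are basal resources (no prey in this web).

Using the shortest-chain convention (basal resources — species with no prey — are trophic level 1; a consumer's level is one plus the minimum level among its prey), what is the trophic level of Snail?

Trophic level 2

Moss has no prey (basal) → level 1.
Snail eats Moss → level 2.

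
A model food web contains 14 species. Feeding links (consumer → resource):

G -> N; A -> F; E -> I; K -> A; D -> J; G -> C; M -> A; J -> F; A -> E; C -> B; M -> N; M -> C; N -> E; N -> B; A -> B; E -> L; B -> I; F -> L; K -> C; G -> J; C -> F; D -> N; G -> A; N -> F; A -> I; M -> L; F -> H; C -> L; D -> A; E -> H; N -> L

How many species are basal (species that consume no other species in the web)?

Basal species (no prey listed): L, H, I.
Count: 3.

3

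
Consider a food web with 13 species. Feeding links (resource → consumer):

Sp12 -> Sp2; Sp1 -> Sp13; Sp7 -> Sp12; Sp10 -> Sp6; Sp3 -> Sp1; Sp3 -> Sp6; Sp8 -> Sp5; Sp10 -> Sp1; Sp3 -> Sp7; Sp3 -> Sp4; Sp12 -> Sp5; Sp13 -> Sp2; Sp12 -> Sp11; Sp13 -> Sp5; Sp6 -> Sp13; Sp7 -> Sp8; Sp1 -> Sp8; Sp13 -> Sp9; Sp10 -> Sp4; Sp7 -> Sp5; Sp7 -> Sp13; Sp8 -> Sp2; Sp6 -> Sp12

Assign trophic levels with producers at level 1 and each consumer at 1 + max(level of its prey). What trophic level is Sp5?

Trophic level 4

Sp3 is a producer → level 1.
Sp7 eats Sp3 → level 2.
Sp12 eats Sp7 (level 2); other prey at levels: Sp6 2 → level 3.
Sp5 eats Sp12 (level 3); other prey at levels: Sp7 2, Sp13 3, Sp8 3 → level 4.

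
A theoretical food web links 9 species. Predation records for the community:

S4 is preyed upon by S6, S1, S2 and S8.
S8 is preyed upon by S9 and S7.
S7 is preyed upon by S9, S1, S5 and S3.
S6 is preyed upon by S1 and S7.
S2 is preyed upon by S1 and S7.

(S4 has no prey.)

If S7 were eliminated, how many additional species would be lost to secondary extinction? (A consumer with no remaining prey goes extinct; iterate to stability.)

Remove S7.
Round 1: S3 (all prey gone), S5 (all prey gone) → extinct.
No further losses. Total secondary extinctions: 2.

2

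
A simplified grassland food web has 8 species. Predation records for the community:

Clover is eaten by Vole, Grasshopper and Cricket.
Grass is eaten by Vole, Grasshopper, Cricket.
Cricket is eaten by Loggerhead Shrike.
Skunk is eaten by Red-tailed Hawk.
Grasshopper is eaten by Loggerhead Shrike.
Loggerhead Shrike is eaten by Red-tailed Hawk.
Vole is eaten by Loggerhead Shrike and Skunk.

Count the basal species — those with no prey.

Basal species (no prey listed): Grass, Clover.
Count: 2.

2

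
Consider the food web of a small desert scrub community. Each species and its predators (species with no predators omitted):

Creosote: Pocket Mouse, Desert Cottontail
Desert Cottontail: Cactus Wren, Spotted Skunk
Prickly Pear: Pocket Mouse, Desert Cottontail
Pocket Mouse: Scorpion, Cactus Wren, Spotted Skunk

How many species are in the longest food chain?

3 species

One longest chain: Creosote → Pocket Mouse → Scorpion.
It has 3 species and 2 links.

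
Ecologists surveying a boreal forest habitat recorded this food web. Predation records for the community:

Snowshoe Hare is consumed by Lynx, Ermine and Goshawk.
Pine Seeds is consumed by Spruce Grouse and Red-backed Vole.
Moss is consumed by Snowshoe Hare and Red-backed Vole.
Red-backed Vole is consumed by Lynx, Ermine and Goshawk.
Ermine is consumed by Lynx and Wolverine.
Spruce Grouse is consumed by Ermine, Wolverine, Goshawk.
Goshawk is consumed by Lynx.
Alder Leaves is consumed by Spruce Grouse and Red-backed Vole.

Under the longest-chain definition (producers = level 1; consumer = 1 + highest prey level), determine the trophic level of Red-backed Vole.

Pine Seeds is a producer → level 1.
Red-backed Vole eats Pine Seeds (level 1); other prey at levels: Moss 1, Alder Leaves 1 → level 2.

Trophic level 2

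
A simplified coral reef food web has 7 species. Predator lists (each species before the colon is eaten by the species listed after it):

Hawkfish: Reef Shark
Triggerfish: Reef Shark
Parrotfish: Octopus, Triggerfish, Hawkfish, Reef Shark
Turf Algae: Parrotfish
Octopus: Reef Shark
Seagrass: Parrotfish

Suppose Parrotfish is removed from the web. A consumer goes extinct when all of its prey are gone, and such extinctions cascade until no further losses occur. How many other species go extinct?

4

Remove Parrotfish.
Round 1: Octopus (all prey gone), Triggerfish (all prey gone), Hawkfish (all prey gone) → extinct.
Round 2: Reef Shark (all prey gone) → extinct.
No further losses. Total secondary extinctions: 4.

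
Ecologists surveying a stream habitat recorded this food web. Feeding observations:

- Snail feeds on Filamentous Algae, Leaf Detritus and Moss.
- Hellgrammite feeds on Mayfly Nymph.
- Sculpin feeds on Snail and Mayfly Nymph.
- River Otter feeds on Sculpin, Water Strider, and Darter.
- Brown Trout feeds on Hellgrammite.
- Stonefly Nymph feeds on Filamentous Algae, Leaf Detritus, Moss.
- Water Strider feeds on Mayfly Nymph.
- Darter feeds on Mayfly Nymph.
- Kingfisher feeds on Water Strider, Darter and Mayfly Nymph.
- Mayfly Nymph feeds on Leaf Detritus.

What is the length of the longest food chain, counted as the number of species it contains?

One longest chain: Leaf Detritus → Mayfly Nymph → Darter → River Otter.
It has 4 species and 3 links.

4 species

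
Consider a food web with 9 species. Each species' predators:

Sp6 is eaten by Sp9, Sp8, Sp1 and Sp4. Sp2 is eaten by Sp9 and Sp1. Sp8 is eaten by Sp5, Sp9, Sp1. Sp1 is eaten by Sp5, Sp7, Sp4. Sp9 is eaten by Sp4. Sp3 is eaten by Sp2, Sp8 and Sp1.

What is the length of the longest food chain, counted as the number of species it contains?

One longest chain: Sp3 → Sp2 → Sp1 → Sp7.
It has 4 species and 3 links.

4 species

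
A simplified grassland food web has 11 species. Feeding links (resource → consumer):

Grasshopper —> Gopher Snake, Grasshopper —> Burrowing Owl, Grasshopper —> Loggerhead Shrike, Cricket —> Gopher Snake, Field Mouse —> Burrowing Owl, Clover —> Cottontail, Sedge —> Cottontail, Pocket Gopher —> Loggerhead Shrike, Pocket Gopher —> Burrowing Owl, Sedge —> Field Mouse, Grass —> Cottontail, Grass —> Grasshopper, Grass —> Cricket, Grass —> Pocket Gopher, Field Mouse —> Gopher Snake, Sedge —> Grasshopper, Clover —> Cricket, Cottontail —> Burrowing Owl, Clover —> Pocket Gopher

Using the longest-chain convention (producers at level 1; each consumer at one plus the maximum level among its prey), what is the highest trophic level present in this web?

3

Producers (level 1): Clover, Grass, Sedge.
Sedge → Field Mouse → Burrowing Owl gives Burrowing Owl level 3.
No species has a prey at level 3, so no species reaches level 4.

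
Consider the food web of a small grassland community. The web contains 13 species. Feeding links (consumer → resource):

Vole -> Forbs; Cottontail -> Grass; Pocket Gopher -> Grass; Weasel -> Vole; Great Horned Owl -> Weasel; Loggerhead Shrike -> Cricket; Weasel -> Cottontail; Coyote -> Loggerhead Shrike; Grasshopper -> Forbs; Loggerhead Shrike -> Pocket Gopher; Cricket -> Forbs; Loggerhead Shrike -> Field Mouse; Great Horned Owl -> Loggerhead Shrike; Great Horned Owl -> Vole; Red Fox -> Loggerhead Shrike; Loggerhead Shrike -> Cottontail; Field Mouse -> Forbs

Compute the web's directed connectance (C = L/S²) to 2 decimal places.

The web has S = 13 species and L = 17 feeding links.
C = L / S² = 17 / 169 = 0.1006 ≈ 0.10.

C = 0.10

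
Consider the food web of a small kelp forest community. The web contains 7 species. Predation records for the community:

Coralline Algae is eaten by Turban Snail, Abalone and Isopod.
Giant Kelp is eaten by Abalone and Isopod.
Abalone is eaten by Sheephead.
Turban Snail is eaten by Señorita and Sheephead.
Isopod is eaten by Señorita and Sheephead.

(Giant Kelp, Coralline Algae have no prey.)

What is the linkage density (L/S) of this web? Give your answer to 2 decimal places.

There are L = 10 links among S = 7 species.
L/S = 10/7 = 1.4286 ≈ 1.43.

L/S = 1.43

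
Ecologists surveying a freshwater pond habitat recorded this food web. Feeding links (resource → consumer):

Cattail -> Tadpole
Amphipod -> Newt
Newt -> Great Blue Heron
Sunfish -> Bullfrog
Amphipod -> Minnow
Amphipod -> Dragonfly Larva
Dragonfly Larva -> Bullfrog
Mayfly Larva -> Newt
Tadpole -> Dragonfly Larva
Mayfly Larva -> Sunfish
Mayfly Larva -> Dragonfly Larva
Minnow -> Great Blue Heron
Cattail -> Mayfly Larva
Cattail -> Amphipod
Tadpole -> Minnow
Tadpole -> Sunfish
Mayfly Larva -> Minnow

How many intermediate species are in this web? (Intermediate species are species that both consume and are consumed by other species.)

7

Intermediate species (has both prey and predators): Mayfly Larva, Amphipod, Tadpole, Dragonfly Larva, Minnow, Sunfish, Newt.
Count: 7.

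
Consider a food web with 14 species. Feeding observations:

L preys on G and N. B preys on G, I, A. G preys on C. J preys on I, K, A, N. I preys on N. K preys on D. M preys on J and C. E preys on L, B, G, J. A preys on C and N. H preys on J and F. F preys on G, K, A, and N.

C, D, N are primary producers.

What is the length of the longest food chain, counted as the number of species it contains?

One longest chain: C → G → B → E.
It has 4 species and 3 links.

4 species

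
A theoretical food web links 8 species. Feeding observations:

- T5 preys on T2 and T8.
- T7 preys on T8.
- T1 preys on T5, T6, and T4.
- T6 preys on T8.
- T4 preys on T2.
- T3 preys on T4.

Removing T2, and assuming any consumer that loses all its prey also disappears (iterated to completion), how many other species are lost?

Remove T2.
Round 1: T4 (all prey gone) → extinct.
Round 2: T3 (all prey gone) → extinct.
No further losses. Total secondary extinctions: 2.

2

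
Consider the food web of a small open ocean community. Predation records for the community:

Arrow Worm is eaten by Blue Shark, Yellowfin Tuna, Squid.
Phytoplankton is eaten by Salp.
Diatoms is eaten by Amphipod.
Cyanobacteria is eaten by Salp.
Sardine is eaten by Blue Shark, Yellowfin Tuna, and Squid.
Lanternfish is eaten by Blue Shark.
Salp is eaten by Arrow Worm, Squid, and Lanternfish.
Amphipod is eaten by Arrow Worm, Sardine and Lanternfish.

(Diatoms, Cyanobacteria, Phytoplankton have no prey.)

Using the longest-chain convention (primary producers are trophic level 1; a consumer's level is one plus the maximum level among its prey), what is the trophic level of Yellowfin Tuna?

Trophic level 4

Diatoms is a producer → level 1.
Amphipod eats Diatoms → level 2.
Sardine eats Amphipod → level 3.
Yellowfin Tuna eats Sardine (level 3); other prey at levels: Arrow Worm 3 → level 4.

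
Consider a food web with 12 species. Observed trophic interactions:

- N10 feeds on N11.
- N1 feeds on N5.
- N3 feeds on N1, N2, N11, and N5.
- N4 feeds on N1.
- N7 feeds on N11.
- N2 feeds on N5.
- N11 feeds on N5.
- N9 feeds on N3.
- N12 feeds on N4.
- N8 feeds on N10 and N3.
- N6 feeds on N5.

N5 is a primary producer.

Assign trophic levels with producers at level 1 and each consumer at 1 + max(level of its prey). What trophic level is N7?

Trophic level 3

N5 is a producer → level 1.
N11 eats N5 → level 2.
N7 eats N11 → level 3.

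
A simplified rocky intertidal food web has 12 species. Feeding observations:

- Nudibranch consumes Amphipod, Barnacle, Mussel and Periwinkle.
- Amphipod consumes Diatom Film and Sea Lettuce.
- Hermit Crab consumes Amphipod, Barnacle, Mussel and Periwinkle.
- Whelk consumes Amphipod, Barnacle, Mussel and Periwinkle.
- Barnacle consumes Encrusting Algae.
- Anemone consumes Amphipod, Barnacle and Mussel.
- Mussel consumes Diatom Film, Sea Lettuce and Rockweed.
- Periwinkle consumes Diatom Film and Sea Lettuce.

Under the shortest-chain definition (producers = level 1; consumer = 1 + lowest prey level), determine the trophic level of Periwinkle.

Trophic level 2

Diatom Film is a producer → level 1.
Periwinkle eats Diatom Film → level 2.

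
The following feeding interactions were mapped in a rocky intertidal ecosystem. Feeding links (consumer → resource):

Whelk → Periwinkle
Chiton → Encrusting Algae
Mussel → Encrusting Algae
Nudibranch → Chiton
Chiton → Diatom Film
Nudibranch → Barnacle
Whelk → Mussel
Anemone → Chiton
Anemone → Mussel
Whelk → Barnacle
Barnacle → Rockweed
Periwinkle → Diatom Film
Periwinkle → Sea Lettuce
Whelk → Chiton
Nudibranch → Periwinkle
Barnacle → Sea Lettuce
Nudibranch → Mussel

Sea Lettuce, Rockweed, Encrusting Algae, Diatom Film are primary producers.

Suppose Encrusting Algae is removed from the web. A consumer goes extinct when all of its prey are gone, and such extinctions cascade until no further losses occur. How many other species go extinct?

Remove Encrusting Algae.
Round 1: Mussel (all prey gone) → extinct.
No further losses. Total secondary extinctions: 1.

1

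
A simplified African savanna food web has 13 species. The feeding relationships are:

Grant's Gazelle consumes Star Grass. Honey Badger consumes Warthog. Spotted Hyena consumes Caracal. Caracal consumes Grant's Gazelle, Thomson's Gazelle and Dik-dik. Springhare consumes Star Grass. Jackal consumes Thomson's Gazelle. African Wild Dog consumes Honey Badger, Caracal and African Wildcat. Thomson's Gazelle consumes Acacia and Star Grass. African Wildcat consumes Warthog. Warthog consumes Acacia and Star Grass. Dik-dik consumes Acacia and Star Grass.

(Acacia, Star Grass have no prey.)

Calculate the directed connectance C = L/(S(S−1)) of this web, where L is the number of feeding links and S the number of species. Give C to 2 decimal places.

The web has S = 13 species and L = 18 feeding links.
C = L / (S(S−1)) = 18 / 156 = 0.1154 ≈ 0.12.

C = 0.12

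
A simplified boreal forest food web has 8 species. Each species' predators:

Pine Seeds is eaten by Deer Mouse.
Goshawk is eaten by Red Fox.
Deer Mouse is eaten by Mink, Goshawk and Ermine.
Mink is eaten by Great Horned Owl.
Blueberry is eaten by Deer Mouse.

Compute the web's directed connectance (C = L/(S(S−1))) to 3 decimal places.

C = 0.125

The web has S = 8 species and L = 7 feeding links.
C = L / (S(S−1)) = 7 / 56 = 0.1250 ≈ 0.125.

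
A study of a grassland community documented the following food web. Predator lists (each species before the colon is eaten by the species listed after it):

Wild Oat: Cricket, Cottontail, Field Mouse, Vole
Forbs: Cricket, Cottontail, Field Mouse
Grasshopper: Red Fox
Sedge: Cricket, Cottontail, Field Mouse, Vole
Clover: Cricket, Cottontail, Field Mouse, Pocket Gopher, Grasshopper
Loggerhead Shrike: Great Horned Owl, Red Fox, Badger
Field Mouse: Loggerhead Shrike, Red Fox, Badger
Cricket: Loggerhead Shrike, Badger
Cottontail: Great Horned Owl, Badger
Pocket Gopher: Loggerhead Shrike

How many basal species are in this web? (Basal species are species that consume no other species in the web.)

4

Basal species (no prey listed): Wild Oat, Clover, Sedge, Forbs.
Count: 4.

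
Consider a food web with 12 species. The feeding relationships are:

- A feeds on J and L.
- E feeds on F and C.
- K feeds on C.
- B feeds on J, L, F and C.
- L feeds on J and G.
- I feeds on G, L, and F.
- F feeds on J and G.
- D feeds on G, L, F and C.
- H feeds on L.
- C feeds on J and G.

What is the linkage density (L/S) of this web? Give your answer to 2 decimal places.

L/S = 1.92

There are L = 23 links among S = 12 species.
L/S = 23/12 = 1.9167 ≈ 1.92.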